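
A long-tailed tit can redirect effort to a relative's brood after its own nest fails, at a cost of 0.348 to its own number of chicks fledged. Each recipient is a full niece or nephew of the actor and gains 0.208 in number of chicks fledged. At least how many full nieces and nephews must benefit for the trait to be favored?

r to a full niece or nephew = 1/4 (full aunt/uncle↔niece/nephew: two paths of length 3 through the shared grandparent pair: r = 2·(1/2)^3 = 1/4).
Hamilton's rule: n·r·B > C  ⇒  n > C/(r·B) = 0.348/(0.25·0.208) = 6.692.
The smallest integer exceeding 6.692 is 7.

7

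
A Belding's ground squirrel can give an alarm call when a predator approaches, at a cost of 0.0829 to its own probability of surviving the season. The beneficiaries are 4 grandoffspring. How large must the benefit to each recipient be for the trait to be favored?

0.0829

r to a grandoffspring = 0.25 (two parent–offspring links: r = (1/2)^2 = 1/4).
Hamilton's rule with n recipients of equal r: n·r·B > C, so B > C/(n·r) = 0.0829/(4·0.25) = 0.0829.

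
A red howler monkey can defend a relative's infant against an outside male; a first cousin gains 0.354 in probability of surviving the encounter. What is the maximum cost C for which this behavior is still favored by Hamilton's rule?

0.04425

r to a first cousin = 1/8 (first cousins share one grandparent pair — two paths of length 4: r = 2·(1/2)^4 = 1/8).
Hamilton's rule: n·r·B > C, so the trait is favored while C < n·r·B = 1·0.125·0.354 = 0.04425.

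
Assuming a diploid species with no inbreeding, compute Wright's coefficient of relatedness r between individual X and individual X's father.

0.5

Each parent–offspring link contributes a factor of 1/2, and independent paths through distinct common ancestors add.
One parent–offspring link: r = (1/2)^1 = 1/2.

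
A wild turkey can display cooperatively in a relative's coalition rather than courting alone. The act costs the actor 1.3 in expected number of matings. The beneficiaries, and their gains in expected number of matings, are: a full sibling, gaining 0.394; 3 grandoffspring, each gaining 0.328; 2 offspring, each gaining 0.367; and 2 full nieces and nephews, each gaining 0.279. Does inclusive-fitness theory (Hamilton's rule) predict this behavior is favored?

No

Hamilton's rule: the trait is favored when the sum of r·B over every recipient exceeds the actor's cost C.
r to a full sibling = 1/2 (full sibs share both parents — two paths of length 2: r = 2·(1/2)^2 = 1/2).
r to a grandoffspring = 1/4 (two parent–offspring links: r = (1/2)^2 = 1/4).
r to an offspring = 0.5 (one parent–offspring link: r = (1/2)^1 = 1/2).
r to a full niece or nephew = 1/4 (full aunt/uncle↔niece/nephew: two paths of length 3 through the shared grandparent pair: r = 2·(1/2)^3 = 1/4).
Summing one r·B term per recipient: 1·0.5·0.394 + 3·0.25·0.328 + 2·0.5·0.367 + 2·0.25·0.279 = 0.9495.
0.9495 < 1.3: the indirect benefit is less than the cost.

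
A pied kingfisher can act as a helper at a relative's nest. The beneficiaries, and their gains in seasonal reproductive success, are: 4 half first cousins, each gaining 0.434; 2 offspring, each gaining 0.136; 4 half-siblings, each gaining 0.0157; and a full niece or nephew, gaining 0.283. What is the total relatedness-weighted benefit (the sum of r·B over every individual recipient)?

r to a half first cousin = 1/16 (half first cousins share one grandparent — one path of length 4: r = (1/2)^4 = 1/16).
r to an offspring = 0.5 (one parent–offspring link: r = (1/2)^1 = 1/2).
r to a half-sibling = 1/4 (half-sibs share one parent — one path of length 2: r = (1/2)^2 = 1/4).
r to a full niece or nephew = 1/4 (full aunt/uncle↔niece/nephew: two paths of length 3 through the shared grandparent pair: r = 2·(1/2)^3 = 1/4).
Summing one r·B term per recipient: 4·0.0625·0.434 + 2·0.5·0.136 + 4·0.25·0.0157 + 1·0.25·0.283 = 0.33095.

0.33095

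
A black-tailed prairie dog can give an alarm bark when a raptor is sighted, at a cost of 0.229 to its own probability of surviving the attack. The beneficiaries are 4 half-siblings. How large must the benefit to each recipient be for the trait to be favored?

0.229

r to a half-sibling = 0.25 (half-sibs share one parent — one path of length 2: r = (1/2)^2 = 1/4).
Hamilton's rule with n recipients of equal r: n·r·B > C, so B > C/(n·r) = 0.229/(4·0.25) = 0.229.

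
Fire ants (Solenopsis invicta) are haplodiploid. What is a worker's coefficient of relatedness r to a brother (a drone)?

0.25

Her haploid brother carries none of their father's genes and a random half of their mother's genome; that half matches the maternal half of her own genome with probability 1/2: r = 1/2 · 1/2 = 1/4.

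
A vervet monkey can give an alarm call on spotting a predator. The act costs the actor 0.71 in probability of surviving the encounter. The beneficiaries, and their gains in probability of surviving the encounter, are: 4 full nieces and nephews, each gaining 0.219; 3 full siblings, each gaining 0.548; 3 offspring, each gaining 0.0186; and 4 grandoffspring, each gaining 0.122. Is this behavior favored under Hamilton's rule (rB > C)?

Hamilton's rule: the trait is favored when the sum of r·B over every recipient exceeds the actor's cost C.
r to a full niece or nephew = 1/4 (full aunt/uncle↔niece/nephew: two paths of length 3 through the shared grandparent pair: r = 2·(1/2)^3 = 1/4).
r to a full sibling = 1/2 (full sibs share both parents — two paths of length 2: r = 2·(1/2)^2 = 1/2).
r to an offspring = 1/2 (one parent–offspring link: r = (1/2)^1 = 1/2).
r to a grandoffspring = 0.25 (two parent–offspring links: r = (1/2)^2 = 1/4).
Summing one r·B term per recipient: 4·0.25·0.219 + 3·0.5·0.548 + 3·0.5·0.0186 + 4·0.25·0.122 = 1.1909.
1.1909 > 0.71: the indirect benefit exceeds the cost.

Yes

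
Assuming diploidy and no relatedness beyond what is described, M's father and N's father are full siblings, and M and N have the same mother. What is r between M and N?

With two independent routes of shared ancestry, r is the sum of the two contributions.
M and N are related in two ways: first cousins through their fathers (r = 1/8) and half-sibs through their shared mother (r = 1/4).
r = 1/8 + 1/4 = 3/8 = 0.375.

0.375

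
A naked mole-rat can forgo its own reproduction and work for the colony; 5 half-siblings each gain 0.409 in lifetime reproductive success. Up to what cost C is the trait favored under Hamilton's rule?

0.51125

r to a half-sibling = 0.25 (half-sibs share one parent — one path of length 2: r = (1/2)^2 = 1/4).
Hamilton's rule: n·r·B > C, so the trait is favored while C < n·r·B = 5·0.25·0.409 = 0.51125.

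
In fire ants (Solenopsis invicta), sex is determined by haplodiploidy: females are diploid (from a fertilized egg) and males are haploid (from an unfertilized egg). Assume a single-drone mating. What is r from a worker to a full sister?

0.75

Haplodiploid full sisters inherit their father's entire haploid genome identically (contributing 1/2) and on average half of their mother's contribution (1/2 · 1/2 = 1/4); r = 1/2 + 1/4 = 3/4.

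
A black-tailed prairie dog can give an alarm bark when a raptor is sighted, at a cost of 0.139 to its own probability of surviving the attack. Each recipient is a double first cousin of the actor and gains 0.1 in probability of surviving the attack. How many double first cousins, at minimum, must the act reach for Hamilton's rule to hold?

6

r to a double first cousin = 0.25 (double first cousins share both grandparent pairs — four paths of length 4: r = 4·(1/2)^4 = 1/4).
Hamilton's rule: n·r·B > C  ⇒  n > C/(r·B) = 0.139/(0.25·0.1) = 5.56.
The smallest integer exceeding 5.56 is 6.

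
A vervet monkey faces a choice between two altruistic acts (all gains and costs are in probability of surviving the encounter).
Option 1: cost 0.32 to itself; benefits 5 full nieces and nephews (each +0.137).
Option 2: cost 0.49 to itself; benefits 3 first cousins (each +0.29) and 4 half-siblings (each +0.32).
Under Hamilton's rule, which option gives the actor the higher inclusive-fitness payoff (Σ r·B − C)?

Option 2

Option 1: r to a full niece or nephew = 0.25.
Option 1: Σ r·B − C = (5·0.25·0.137) − 0.32 = -0.14875.
Option 2: r to a first cousin = 0.125.
Option 2: r to a half-sibling = 0.25.
Option 2: Σ r·B − C = (3·0.125·0.29 + 4·0.25·0.32) − 0.49 = -0.06125.
Option 2 has the higher net inclusive-fitness payoff.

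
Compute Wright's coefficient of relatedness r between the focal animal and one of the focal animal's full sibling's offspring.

Each parent–offspring link contributes a factor of 1/2, and independent paths through distinct common ancestors add.
Full aunt/uncle↔niece/nephew: two paths of length 3 through the shared grandparent pair: r = 2·(1/2)^3 = 1/4.

0.25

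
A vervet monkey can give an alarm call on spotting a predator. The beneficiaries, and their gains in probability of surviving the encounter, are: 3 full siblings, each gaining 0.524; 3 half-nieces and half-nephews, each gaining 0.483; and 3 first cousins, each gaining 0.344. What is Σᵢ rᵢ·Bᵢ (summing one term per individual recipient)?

1.096125

r to a full sibling = 1/2 (full sibs share both parents — two paths of length 2: r = 2·(1/2)^2 = 1/2).
r to a half-niece or half-nephew = 1/8 (half-aunt/uncle↔niece/nephew: one path of length 3: r = (1/2)^3 = 1/8).
r to a first cousin = 0.125 (first cousins share one grandparent pair — two paths of length 4: r = 2·(1/2)^4 = 1/8).
Summing one r·B term per recipient: 3·0.5·0.524 + 3·0.125·0.483 + 3·0.125·0.344 = 1.096125.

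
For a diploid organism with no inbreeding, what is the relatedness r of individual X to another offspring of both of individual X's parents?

0.5

Each parent–offspring link contributes a factor of 1/2, and independent paths through distinct common ancestors add.
Full sibs share both parents — two paths of length 2: r = 2·(1/2)^2 = 1/2.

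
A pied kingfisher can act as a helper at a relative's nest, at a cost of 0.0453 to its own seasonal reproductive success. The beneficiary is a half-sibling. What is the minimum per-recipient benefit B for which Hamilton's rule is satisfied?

r to a half-sibling = 0.25 (half-sibs share one parent — one path of length 2: r = (1/2)^2 = 1/4).
Hamilton's rule with n recipients of equal r: n·r·B > C, so B > C/(n·r) = 0.0453/(1·0.25) = 0.1812.

0.1812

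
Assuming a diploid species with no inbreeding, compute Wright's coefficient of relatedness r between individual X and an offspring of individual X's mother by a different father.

Each parent–offspring link contributes a factor of 1/2, and independent paths through distinct common ancestors add.
Half-sibs share one parent — one path of length 2: r = (1/2)^2 = 1/4.

0.25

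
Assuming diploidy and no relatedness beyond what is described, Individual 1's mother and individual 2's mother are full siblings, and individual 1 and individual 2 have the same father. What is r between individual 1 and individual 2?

0.375

Relatedness sums over independent paths through distinct common ancestors.
Individual 1 and individual 2 are related in two ways: first cousins through their mothers (r = 1/8) and half-sibs through their shared father (r = 1/4).
r = 1/8 + 1/4 = 0.375.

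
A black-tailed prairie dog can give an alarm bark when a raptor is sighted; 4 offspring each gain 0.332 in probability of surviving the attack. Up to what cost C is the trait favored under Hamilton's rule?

0.664

r to an offspring = 1/2 (one parent–offspring link: r = (1/2)^1 = 1/2).
Hamilton's rule: n·r·B > C, so the trait is favored while C < n·r·B = 4·0.5·0.332 = 0.664.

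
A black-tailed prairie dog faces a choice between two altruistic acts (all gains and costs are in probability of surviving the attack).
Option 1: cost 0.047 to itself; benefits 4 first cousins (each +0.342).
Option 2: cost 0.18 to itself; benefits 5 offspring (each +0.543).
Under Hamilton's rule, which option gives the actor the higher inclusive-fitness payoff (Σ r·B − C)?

Option 1: r to a first cousin = 0.125.
Option 1: Σ r·B − C = (4·0.125·0.342) − 0.047 = 0.124.
Option 2: r to an offspring = 0.5.
Option 2: Σ r·B − C = (5·0.5·0.543) − 0.18 = 1.1775.
Option 2 has the higher net inclusive-fitness payoff.

Option 2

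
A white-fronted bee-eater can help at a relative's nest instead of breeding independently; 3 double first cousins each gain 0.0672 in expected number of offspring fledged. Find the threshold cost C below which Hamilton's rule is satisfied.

0.0504

r to a double first cousin = 1/4 (double first cousins share both grandparent pairs — four paths of length 4: r = 4·(1/2)^4 = 1/4).
Hamilton's rule: n·r·B > C, so the trait is favored while C < n·r·B = 3·0.25·0.0672 = 0.0504.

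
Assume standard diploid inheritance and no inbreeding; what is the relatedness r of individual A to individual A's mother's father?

0.25

Each parent–offspring link contributes a factor of 1/2, and independent paths through distinct common ancestors add.
Two parent–offspring links: r = (1/2)^2 = 1/4.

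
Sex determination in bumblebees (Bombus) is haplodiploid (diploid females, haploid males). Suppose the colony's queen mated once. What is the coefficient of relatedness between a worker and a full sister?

0.75

Haplodiploid full sisters inherit their father's entire haploid genome identically (contributing 1/2) and on average half of their mother's contribution (1/2 · 1/2 = 1/4); r = 1/2 + 1/4 = 3/4.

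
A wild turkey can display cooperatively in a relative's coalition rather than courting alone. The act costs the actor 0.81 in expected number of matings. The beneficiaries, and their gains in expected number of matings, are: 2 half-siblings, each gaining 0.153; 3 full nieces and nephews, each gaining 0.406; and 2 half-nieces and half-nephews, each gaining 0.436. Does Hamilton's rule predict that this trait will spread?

No

Hamilton's rule: the trait is favored when the sum of r·B over every recipient exceeds the actor's cost C.
r to a half-sibling = 0.25 (half-sibs share one parent — one path of length 2: r = (1/2)^2 = 1/4).
r to a full niece or nephew = 1/4 (full aunt/uncle↔niece/nephew: two paths of length 3 through the shared grandparent pair: r = 2·(1/2)^3 = 1/4).
r to a half-niece or half-nephew = 0.125 (half-aunt/uncle↔niece/nephew: one path of length 3: r = (1/2)^3 = 1/8).
Summing one r·B term per recipient: 2·0.25·0.153 + 3·0.25·0.406 + 2·0.125·0.436 = 0.49.
0.49 < 0.81: the indirect benefit is less than the cost.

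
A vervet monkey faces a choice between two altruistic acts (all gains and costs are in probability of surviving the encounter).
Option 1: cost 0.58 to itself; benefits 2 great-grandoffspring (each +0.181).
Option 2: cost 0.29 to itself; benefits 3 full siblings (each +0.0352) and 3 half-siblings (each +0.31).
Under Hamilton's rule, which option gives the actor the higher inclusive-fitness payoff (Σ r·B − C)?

Option 2

Option 1: r to a great-grandoffspring = 0.125.
Option 1: Σ r·B − C = (2·0.125·0.181) − 0.58 = -0.53475.
Option 2: r to a full sibling = 0.5.
Option 2: r to a half-sibling = 0.25.
Option 2: Σ r·B − C = (3·0.5·0.0352 + 3·0.25·0.31) − 0.29 = -0.0047.
Option 2 has the higher net inclusive-fitness payoff.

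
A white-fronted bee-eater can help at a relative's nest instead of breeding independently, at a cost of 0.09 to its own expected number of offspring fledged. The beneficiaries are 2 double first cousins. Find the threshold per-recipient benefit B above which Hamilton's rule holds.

0.18

r to a double first cousin = 1/4 (double first cousins share both grandparent pairs — four paths of length 4: r = 4·(1/2)^4 = 1/4).
Hamilton's rule with n recipients of equal r: n·r·B > C, so B > C/(n·r) = 0.09/(2·0.25) = 0.18.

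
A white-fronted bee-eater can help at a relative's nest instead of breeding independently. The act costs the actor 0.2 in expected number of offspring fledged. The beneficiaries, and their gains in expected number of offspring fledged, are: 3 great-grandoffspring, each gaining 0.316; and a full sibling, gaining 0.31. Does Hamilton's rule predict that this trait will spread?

Yes

Hamilton's rule: the trait is favored when the sum of r·B over every recipient exceeds the actor's cost C.
r to a great-grandoffspring = 1/8 (three parent–offspring links: r = (1/2)^3 = 1/8).
r to a full sibling = 1/2 (full sibs share both parents — two paths of length 2: r = 2·(1/2)^2 = 1/2).
Summing one r·B term per recipient: 3·0.125·0.316 + 1·0.5·0.31 = 0.2735.
0.2735 > 0.2: the indirect benefit exceeds the cost.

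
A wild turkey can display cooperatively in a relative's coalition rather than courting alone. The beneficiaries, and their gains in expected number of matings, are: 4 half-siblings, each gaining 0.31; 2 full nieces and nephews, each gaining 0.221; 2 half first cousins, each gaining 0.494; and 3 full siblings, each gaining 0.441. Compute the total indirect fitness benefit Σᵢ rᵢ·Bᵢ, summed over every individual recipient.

r to a half-sibling = 0.25 (half-sibs share one parent — one path of length 2: r = (1/2)^2 = 1/4).
r to a full niece or nephew = 0.25 (full aunt/uncle↔niece/nephew: two paths of length 3 through the shared grandparent pair: r = 2·(1/2)^3 = 1/4).
r to a half first cousin = 1/16 (half first cousins share one grandparent — one path of length 4: r = (1/2)^4 = 1/16).
r to a full sibling = 0.5 (full sibs share both parents — two paths of length 2: r = 2·(1/2)^2 = 1/2).
Summing one r·B term per recipient: 4·0.25·0.31 + 2·0.25·0.221 + 2·0.0625·0.494 + 3·0.5·0.441 = 1.14375.

1.14375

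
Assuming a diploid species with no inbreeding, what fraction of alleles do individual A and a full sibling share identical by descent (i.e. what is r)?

0.5

Full sibs share both parents — two paths of length 2: r = 2·(1/2)^2 = 1/2.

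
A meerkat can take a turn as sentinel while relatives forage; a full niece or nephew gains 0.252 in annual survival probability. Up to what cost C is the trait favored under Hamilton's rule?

0.063

r to a full niece or nephew = 1/4 (full aunt/uncle↔niece/nephew: two paths of length 3 through the shared grandparent pair: r = 2·(1/2)^3 = 1/4).
Hamilton's rule: n·r·B > C, so the trait is favored while C < n·r·B = 1·0.25·0.252 = 0.063.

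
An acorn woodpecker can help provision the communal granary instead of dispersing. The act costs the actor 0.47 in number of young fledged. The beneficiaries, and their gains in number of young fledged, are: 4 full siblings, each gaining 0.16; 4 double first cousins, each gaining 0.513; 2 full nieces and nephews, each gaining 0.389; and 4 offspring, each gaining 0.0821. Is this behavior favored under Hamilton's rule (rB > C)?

Hamilton's rule: the trait is favored when the sum of r·B over every recipient exceeds the actor's cost C.
r to a full sibling = 1/2 (full sibs share both parents — two paths of length 2: r = 2·(1/2)^2 = 1/2).
r to a double first cousin = 0.25 (double first cousins share both grandparent pairs — four paths of length 4: r = 4·(1/2)^4 = 1/4).
r to a full niece or nephew = 1/4 (full aunt/uncle↔niece/nephew: two paths of length 3 through the shared grandparent pair: r = 2·(1/2)^3 = 1/4).
r to an offspring = 1/2 (one parent–offspring link: r = (1/2)^1 = 1/2).
Summing one r·B term per recipient: 4·0.5·0.16 + 4·0.25·0.513 + 2·0.25·0.389 + 4·0.5·0.0821 = 1.1917.
1.1917 > 0.47: the indirect benefit exceeds the cost.

Yes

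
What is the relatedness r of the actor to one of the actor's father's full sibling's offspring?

0.125

Each parent–offspring link contributes a factor of 1/2, and independent paths through distinct common ancestors add.
First cousins share one grandparent pair — two paths of length 4: r = 2·(1/2)^4 = 1/8.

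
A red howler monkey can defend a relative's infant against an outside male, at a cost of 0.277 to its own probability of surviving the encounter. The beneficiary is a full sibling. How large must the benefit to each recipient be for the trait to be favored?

0.554

r to a full sibling = 0.5 (full sibs share both parents — two paths of length 2: r = 2·(1/2)^2 = 1/2).
Hamilton's rule with n recipients of equal r: n·r·B > C, so B > C/(n·r) = 0.277/(1·0.5) = 0.554.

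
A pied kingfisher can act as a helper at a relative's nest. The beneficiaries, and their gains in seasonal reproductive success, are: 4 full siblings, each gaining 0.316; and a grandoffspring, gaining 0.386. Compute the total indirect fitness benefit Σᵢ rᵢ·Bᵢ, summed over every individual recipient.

r to a full sibling = 0.5 (full sibs share both parents — two paths of length 2: r = 2·(1/2)^2 = 1/2).
r to a grandoffspring = 0.25 (two parent–offspring links: r = (1/2)^2 = 1/4).
Summing one r·B term per recipient: 4·0.5·0.316 + 1·0.25·0.386 = 0.7285.

0.7285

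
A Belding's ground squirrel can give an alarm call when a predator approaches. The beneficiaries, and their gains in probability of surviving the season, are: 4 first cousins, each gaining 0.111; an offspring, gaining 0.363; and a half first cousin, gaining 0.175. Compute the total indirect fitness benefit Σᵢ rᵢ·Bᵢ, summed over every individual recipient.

r to a first cousin = 0.125 (first cousins share one grandparent pair — two paths of length 4: r = 2·(1/2)^4 = 1/8).
r to an offspring = 0.5 (one parent–offspring link: r = (1/2)^1 = 1/2).
r to a half first cousin = 1/16 (half first cousins share one grandparent — one path of length 4: r = (1/2)^4 = 1/16).
Summing one r·B term per recipient: 4·0.125·0.111 + 1·0.5·0.363 + 1·0.0625·0.175 = 0.2479375.

0.2479375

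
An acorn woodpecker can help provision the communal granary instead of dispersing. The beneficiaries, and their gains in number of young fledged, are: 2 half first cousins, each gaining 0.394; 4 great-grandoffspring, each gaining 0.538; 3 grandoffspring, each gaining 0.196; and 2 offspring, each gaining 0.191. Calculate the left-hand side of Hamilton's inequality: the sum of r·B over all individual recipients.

r to a half first cousin = 0.0625 (half first cousins share one grandparent — one path of length 4: r = (1/2)^4 = 1/16).
r to a great-grandoffspring = 0.125 (three parent–offspring links: r = (1/2)^3 = 1/8).
r to a grandoffspring = 0.25 (two parent–offspring links: r = (1/2)^2 = 1/4).
r to an offspring = 1/2 (one parent–offspring link: r = (1/2)^1 = 1/2).
Summing one r·B term per recipient: 2·0.0625·0.394 + 4·0.125·0.538 + 3·0.25·0.196 + 2·0.5·0.191 = 0.65625.

0.65625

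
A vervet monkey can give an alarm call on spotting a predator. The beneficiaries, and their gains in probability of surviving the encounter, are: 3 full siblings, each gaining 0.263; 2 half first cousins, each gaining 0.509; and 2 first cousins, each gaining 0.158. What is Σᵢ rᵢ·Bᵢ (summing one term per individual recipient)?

r to a full sibling = 0.5 (full sibs share both parents — two paths of length 2: r = 2·(1/2)^2 = 1/2).
r to a half first cousin = 0.0625 (half first cousins share one grandparent — one path of length 4: r = (1/2)^4 = 1/16).
r to a first cousin = 1/8 (first cousins share one grandparent pair — two paths of length 4: r = 2·(1/2)^4 = 1/8).
Summing one r·B term per recipient: 3·0.5·0.263 + 2·0.0625·0.509 + 2·0.125·0.158 = 0.497625.

0.497625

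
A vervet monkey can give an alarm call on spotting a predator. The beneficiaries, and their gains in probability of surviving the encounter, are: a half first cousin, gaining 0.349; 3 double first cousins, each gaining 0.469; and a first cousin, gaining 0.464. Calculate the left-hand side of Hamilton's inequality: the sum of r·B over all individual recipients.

r to a half first cousin = 1/16 (half first cousins share one grandparent — one path of length 4: r = (1/2)^4 = 1/16).
r to a double first cousin = 0.25 (double first cousins share both grandparent pairs — four paths of length 4: r = 4·(1/2)^4 = 1/4).
r to a first cousin = 0.125 (first cousins share one grandparent pair — two paths of length 4: r = 2·(1/2)^4 = 1/8).
Summing one r·B term per recipient: 1·0.0625·0.349 + 3·0.25·0.469 + 1·0.125·0.464 = 0.4315625.

0.4315625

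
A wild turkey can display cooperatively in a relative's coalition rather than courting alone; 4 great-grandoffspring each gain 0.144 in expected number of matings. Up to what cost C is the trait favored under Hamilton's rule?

r to a great-grandoffspring = 0.125 (three parent–offspring links: r = (1/2)^3 = 1/8).
Hamilton's rule: n·r·B > C, so the trait is favored while C < n·r·B = 4·0.125·0.144 = 0.072.

0.072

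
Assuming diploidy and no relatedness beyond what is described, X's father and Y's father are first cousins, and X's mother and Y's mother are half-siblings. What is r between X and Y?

Relatedness sums over independent paths through distinct common ancestors.
X and Y are related in two ways: second cousins through their fathers (r = 1/32) and half first cousins through their mothers (r = 1/16).
r = 1/32 + 1/16 = 3/32 = 0.09375.

0.09375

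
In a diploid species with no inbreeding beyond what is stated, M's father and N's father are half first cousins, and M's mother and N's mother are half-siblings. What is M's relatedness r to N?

Independent pedigree routes through distinct common ancestors add.
M and N are related in two ways: half second cousins through their fathers (r = 1/64) and half first cousins through their mothers (r = 1/16).
r = 1/64 + 1/16 = 0.078125.

0.078125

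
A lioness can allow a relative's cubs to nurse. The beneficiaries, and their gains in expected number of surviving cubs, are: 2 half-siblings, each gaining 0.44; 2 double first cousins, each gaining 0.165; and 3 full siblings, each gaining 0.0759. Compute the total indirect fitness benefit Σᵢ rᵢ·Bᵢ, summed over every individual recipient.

0.41635

r to a half-sibling = 1/4 (half-sibs share one parent — one path of length 2: r = (1/2)^2 = 1/4).
r to a double first cousin = 1/4 (double first cousins share both grandparent pairs — four paths of length 4: r = 4·(1/2)^4 = 1/4).
r to a full sibling = 1/2 (full sibs share both parents — two paths of length 2: r = 2·(1/2)^2 = 1/2).
Summing one r·B term per recipient: 2·0.25·0.44 + 2·0.25·0.165 + 3·0.5·0.0759 = 0.41635.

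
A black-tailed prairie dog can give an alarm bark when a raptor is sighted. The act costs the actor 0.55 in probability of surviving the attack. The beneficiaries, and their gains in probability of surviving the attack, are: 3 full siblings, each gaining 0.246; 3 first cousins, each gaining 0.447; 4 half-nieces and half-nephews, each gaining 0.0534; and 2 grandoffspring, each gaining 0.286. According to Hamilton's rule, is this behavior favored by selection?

Yes

Hamilton's rule: the trait is favored when the sum of r·B over every recipient exceeds the actor's cost C.
r to a full sibling = 1/2 (full sibs share both parents — two paths of length 2: r = 2·(1/2)^2 = 1/2).
r to a first cousin = 1/8 (first cousins share one grandparent pair — two paths of length 4: r = 2·(1/2)^4 = 1/8).
r to a half-niece or half-nephew = 1/8 (half-aunt/uncle↔niece/nephew: one path of length 3: r = (1/2)^3 = 1/8).
r to a grandoffspring = 0.25 (two parent–offspring links: r = (1/2)^2 = 1/4).
Summing one r·B term per recipient: 3·0.5·0.246 + 3·0.125·0.447 + 4·0.125·0.0534 + 2·0.25·0.286 = 0.706325.
0.706325 > 0.55: the indirect benefit exceeds the cost.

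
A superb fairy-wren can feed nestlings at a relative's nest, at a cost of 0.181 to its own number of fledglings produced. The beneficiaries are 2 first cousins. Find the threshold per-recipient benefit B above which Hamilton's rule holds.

0.724

r to a first cousin = 1/8 (first cousins share one grandparent pair — two paths of length 4: r = 2·(1/2)^4 = 1/8).
Hamilton's rule with n recipients of equal r: n·r·B > C, so B > C/(n·r) = 0.181/(2·0.125) = 0.724.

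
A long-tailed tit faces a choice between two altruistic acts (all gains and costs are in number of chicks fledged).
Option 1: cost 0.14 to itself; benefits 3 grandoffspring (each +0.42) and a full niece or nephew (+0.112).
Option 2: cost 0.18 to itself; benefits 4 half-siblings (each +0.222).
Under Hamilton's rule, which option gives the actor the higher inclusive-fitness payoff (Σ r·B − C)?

Option 1

Option 1: r to a grandoffspring = 0.25.
Option 1: r to a full niece or nephew = 0.25.
Option 1: Σ r·B − C = (3·0.25·0.42 + 1·0.25·0.112) − 0.14 = 0.203.
Option 2: r to a half-sibling = 0.25.
Option 2: Σ r·B − C = (4·0.25·0.222) − 0.18 = 0.042.
Option 1 has the higher net inclusive-fitness payoff.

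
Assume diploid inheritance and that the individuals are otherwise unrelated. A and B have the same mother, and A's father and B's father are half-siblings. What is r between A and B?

0.3125

Relatedness sums over independent paths through distinct common ancestors.
A and B are related in two ways: half-sibs through their shared mother (r = 1/4) and half first cousins through their fathers (r = 1/16).
r = 1/4 + 1/16 = 0.3125.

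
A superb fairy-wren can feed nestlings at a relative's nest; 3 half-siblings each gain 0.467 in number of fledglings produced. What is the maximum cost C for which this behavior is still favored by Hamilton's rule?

0.35025

r to a half-sibling = 1/4 (half-sibs share one parent — one path of length 2: r = (1/2)^2 = 1/4).
Hamilton's rule: n·r·B > C, so the trait is favored while C < n·r·B = 3·0.25·0.467 = 0.35025.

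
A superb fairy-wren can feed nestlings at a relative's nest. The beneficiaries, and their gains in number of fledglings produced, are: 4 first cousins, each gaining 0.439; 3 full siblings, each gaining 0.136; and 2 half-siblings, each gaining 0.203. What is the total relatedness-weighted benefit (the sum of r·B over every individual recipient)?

0.525

r to a first cousin = 1/8 (first cousins share one grandparent pair — two paths of length 4: r = 2·(1/2)^4 = 1/8).
r to a full sibling = 1/2 (full sibs share both parents — two paths of length 2: r = 2·(1/2)^2 = 1/2).
r to a half-sibling = 0.25 (half-sibs share one parent — one path of length 2: r = (1/2)^2 = 1/4).
Summing one r·B term per recipient: 4·0.125·0.439 + 3·0.5·0.136 + 2·0.25·0.203 = 0.525.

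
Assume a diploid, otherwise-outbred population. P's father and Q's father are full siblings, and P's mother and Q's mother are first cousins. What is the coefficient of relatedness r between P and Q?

With two independent routes of shared ancestry, r is the sum of the two contributions.
P and Q are related in two ways: first cousins through their fathers (r = 1/8) and second cousins through their mothers (r = 1/32).
r = 1/8 + 1/32 = 0.15625.

0.15625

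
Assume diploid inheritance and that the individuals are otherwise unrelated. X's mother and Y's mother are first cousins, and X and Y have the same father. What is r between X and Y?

With two independent routes of shared ancestry, r is the sum of the two contributions.
X and Y are related in two ways: second cousins through their mothers (r = 1/32) and half-sibs through their shared father (r = 1/4).
r = 1/32 + 1/4 = 0.28125.

0.28125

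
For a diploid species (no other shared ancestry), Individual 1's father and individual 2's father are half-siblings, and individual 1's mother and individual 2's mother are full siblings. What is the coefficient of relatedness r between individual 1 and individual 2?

0.1875

Independent pedigree routes through distinct common ancestors add.
Individual 1 and individual 2 are related in two ways: half first cousins through their fathers (r = 1/16) and first cousins through their mothers (r = 1/8).
r = 1/16 + 1/8 = 0.1875.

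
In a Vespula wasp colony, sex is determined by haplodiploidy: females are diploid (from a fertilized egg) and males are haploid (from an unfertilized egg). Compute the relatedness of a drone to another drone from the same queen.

Haploid brothers each carry a random half of the queen's diploid genome, so on average they share half: r = 1/2.

0.5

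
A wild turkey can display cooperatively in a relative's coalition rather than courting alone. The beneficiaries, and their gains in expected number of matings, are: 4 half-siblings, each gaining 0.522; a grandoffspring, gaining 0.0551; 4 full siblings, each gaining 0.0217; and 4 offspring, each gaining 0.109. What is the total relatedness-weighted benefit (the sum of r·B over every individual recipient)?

0.797175

r to a half-sibling = 1/4 (half-sibs share one parent — one path of length 2: r = (1/2)^2 = 1/4).
r to a grandoffspring = 1/4 (two parent–offspring links: r = (1/2)^2 = 1/4).
r to a full sibling = 0.5 (full sibs share both parents — two paths of length 2: r = 2·(1/2)^2 = 1/2).
r to an offspring = 0.5 (one parent–offspring link: r = (1/2)^1 = 1/2).
Summing one r·B term per recipient: 4·0.25·0.522 + 1·0.25·0.0551 + 4·0.5·0.0217 + 4·0.5·0.109 = 0.797175.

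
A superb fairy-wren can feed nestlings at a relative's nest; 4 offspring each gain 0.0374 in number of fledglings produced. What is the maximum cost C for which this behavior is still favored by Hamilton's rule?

0.0748

r to an offspring = 0.5 (one parent–offspring link: r = (1/2)^1 = 1/2).
Hamilton's rule: n·r·B > C, so the trait is favored while C < n·r·B = 4·0.5·0.0374 = 0.0748.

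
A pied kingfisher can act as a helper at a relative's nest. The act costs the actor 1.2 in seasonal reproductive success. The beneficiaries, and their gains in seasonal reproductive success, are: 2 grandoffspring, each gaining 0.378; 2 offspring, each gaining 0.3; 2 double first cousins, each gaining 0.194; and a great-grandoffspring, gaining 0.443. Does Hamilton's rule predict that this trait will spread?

Hamilton's rule: the trait is favored when the sum of r·B over every recipient exceeds the actor's cost C.
r to a grandoffspring = 1/4 (two parent–offspring links: r = (1/2)^2 = 1/4).
r to an offspring = 0.5 (one parent–offspring link: r = (1/2)^1 = 1/2).
r to a double first cousin = 1/4 (double first cousins share both grandparent pairs — four paths of length 4: r = 4·(1/2)^4 = 1/4).
r to a great-grandoffspring = 0.125 (three parent–offspring links: r = (1/2)^3 = 1/8).
Summing one r·B term per recipient: 2·0.25·0.378 + 2·0.5·0.3 + 2·0.25·0.194 + 1·0.125·0.443 = 0.641375.
0.641375 < 1.2: the indirect benefit is less than the cost.

No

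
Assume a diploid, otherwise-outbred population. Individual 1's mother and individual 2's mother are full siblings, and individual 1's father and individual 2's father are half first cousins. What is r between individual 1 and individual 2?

Relatedness sums over independent paths through distinct common ancestors.
Individual 1 and individual 2 are related in two ways: first cousins through their mothers (r = 1/8) and half second cousins through their fathers (r = 1/64).
r = 1/8 + 1/64 = 0.140625.

0.140625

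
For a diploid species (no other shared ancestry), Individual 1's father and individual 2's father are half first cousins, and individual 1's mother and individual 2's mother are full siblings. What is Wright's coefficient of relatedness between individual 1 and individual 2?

Wright's path rule: contributions from independent ancestry routes add.
Individual 1 and individual 2 are related in two ways: half second cousins through their fathers (r = 1/64) and first cousins through their mothers (r = 1/8).
r = 1/64 + 1/8 = 0.140625.

0.140625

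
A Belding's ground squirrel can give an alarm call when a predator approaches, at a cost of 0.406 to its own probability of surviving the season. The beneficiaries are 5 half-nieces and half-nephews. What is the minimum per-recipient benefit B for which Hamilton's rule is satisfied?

0.6496

r to a half-niece or half-nephew = 1/8 (half-aunt/uncle↔niece/nephew: one path of length 3: r = (1/2)^3 = 1/8).
Hamilton's rule with n recipients of equal r: n·r·B > C, so B > C/(n·r) = 0.406/(5·0.125) = 0.6496.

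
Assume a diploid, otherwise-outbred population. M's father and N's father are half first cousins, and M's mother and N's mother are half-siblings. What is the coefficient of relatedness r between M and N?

With two independent routes of shared ancestry, r is the sum of the two contributions.
M and N are related in two ways: half second cousins through their fathers (r = 1/64) and half first cousins through their mothers (r = 1/16).
r = 1/64 + 1/16 = 0.078125.

0.078125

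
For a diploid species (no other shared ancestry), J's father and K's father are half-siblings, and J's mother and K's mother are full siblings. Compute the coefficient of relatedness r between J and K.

Wright's path rule: contributions from independent ancestry routes add.
J and K are related in two ways: half first cousins through their fathers (r = 1/16) and first cousins through their mothers (r = 1/8).
r = 1/16 + 1/8 = 0.1875.

0.1875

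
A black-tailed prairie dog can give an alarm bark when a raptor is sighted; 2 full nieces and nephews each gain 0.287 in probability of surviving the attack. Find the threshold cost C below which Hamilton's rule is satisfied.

r to a full niece or nephew = 1/4 (full aunt/uncle↔niece/nephew: two paths of length 3 through the shared grandparent pair: r = 2·(1/2)^3 = 1/4).
Hamilton's rule: n·r·B > C, so the trait is favored while C < n·r·B = 2·0.25·0.287 = 0.1435.

0.1435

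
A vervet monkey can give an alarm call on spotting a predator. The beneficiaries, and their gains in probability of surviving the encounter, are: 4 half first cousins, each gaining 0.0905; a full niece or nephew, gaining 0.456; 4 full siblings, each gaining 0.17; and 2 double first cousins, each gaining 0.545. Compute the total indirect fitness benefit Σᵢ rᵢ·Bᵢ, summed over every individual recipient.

0.749125

r to a half first cousin = 0.0625 (half first cousins share one grandparent — one path of length 4: r = (1/2)^4 = 1/16).
r to a full niece or nephew = 0.25 (full aunt/uncle↔niece/nephew: two paths of length 3 through the shared grandparent pair: r = 2·(1/2)^3 = 1/4).
r to a full sibling = 0.5 (full sibs share both parents — two paths of length 2: r = 2·(1/2)^2 = 1/2).
r to a double first cousin = 0.25 (double first cousins share both grandparent pairs — four paths of length 4: r = 4·(1/2)^4 = 1/4).
Summing one r·B term per recipient: 4·0.0625·0.0905 + 1·0.25·0.456 + 4·0.5·0.17 + 2·0.25·0.545 = 0.749125.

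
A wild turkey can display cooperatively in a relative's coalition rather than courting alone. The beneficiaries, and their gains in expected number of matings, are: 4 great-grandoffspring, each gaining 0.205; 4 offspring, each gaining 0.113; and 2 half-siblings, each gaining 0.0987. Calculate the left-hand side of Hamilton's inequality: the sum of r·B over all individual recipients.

r to a great-grandoffspring = 0.125 (three parent–offspring links: r = (1/2)^3 = 1/8).
r to an offspring = 0.5 (one parent–offspring link: r = (1/2)^1 = 1/2).
r to a half-sibling = 1/4 (half-sibs share one parent — one path of length 2: r = (1/2)^2 = 1/4).
Summing one r·B term per recipient: 4·0.125·0.205 + 4·0.5·0.113 + 2·0.25·0.0987 = 0.37785.

0.37785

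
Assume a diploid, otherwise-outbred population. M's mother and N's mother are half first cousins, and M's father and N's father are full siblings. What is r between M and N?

Independent pedigree routes through distinct common ancestors add.
M and N are related in two ways: half second cousins through their mothers (r = 1/64) and first cousins through their fathers (r = 1/8).
r = 1/64 + 1/8 = 9/64 = 0.140625.

0.140625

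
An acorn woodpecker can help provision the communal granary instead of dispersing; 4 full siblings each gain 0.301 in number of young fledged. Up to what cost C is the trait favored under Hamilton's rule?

r to a full sibling = 0.5 (full sibs share both parents — two paths of length 2: r = 2·(1/2)^2 = 1/2).
Hamilton's rule: n·r·B > C, so the trait is favored while C < n·r·B = 4·0.5·0.301 = 0.602.

0.602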